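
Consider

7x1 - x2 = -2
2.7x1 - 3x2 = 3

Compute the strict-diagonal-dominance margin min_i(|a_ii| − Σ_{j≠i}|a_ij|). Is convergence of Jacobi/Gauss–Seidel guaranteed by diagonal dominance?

row 1: |7| − (1) = 6
row 2: |-3| − (2.7) = 0.3
minimum over rows = 0.3 → strictly diagonally dominant (convergence guaranteed)

0.3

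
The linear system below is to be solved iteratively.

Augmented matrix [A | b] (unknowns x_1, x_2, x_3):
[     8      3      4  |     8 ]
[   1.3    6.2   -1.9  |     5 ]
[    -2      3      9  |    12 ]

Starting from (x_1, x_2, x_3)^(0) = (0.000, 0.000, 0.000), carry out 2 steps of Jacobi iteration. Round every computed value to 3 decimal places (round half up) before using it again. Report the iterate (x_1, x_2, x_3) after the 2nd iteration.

Iteration 1:
  x_1 = (8 - (3)·0.000 - (4)·0.000) / (8) = 1.000
  x_2 = (5 - (1.3)·0.000 - (-1.9)·0.000) / (6.2) = 0.806
  x_3 = (12 - (-2)·0.000 - (3)·0.000) / (9) = 1.333
Iteration 2:
  x_1 = (8 - (3)·0.806 - (4)·1.333) / (8) = 0.031
  x_2 = (5 - (1.3)·1.000 - (-1.9)·1.333) / (6.2) = 1.005
  x_3 = (12 - (-2)·1.000 - (3)·0.806) / (9) = 1.287

(0.031, 1.005, 1.287)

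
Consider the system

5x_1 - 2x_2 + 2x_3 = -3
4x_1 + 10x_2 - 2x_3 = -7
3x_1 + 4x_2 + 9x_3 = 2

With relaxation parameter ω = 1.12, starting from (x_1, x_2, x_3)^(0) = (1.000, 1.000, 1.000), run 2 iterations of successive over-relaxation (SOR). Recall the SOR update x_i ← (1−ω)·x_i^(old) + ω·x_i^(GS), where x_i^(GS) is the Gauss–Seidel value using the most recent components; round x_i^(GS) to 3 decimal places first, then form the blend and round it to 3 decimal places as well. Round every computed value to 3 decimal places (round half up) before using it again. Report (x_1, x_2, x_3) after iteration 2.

Iteration 1:
  x_1: GS value = (-3 - (-2)·1.000 - (2)·1.000) / (5) = -0.600;  x_1 ← (1−ω)·1.000 + ω·-0.600 = -0.792
  x_2: GS value = (-7 - (4)·-0.792 - (-2)·1.000) / (10) = -0.183;  x_2 ← (1−ω)·1.000 + ω·-0.183 = -0.325
  x_3: GS value = (2 - (3)·-0.792 - (4)·-0.325) / (9) = 0.631;  x_3 ← (1−ω)·1.000 + ω·0.631 = 0.587
Iteration 2:
  x_1: GS value = (-3 - (-2)·-0.325 - (2)·0.587) / (5) = -0.965;  x_1 ← (1−ω)·-0.792 + ω·-0.965 = -0.986
  x_2: GS value = (-7 - (4)·-0.986 - (-2)·0.587) / (10) = -0.188;  x_2 ← (1−ω)·-0.325 + ω·-0.188 = -0.172
  x_3: GS value = (2 - (3)·-0.986 - (4)·-0.172) / (9) = 0.627;  x_3 ← (1−ω)·0.587 + ω·0.627 = 0.632

(-0.986, -0.172, 0.632)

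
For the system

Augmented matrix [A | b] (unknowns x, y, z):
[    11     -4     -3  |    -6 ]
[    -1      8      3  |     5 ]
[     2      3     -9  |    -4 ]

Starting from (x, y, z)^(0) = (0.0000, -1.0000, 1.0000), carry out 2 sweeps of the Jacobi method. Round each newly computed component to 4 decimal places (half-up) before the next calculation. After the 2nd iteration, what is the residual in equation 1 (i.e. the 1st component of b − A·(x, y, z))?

Iteration 1:
  x = (-6 - (-4)·-1.0000 - (-3)·1.0000) / (11) = -0.6364
  y = (5 - (-1)·0.0000 - (3)·1.0000) / (8) = 0.2500
  z = (-4 - (2)·0.0000 - (3)·-1.0000) / (-9) = 0.1111
Iteration 2:
  x = (-6 - (-4)·0.2500 - (-3)·0.1111) / (11) = -0.4242
  y = (5 - (-1)·-0.6364 - (3)·0.1111) / (8) = 0.5038
  z = (-4 - (2)·-0.6364 - (3)·0.2500) / (-9) = 0.3864
Residual b − A·x = (1.8406, -0.6138, -1.1854)

1.8406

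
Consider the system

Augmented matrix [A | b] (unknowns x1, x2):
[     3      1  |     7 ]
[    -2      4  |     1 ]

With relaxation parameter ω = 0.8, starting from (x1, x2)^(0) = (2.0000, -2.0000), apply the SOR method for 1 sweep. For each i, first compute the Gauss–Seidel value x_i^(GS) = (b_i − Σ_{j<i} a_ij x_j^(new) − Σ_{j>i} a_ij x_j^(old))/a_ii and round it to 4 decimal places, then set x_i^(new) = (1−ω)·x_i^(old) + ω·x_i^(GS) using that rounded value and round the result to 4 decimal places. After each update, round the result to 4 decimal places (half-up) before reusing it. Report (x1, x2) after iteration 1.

Iteration 1:
  x1: GS value = (7 - (1)·-2.0000) / (3) = 3.0000;  x1 ← (1−ω)·2.0000 + ω·3.0000 = 2.8000
  x2: GS value = (1 - (-2)·2.8000) / (4) = 1.6500;  x2 ← (1−ω)·-2.0000 + ω·1.6500 = 0.9200

(2.8000, 0.9200)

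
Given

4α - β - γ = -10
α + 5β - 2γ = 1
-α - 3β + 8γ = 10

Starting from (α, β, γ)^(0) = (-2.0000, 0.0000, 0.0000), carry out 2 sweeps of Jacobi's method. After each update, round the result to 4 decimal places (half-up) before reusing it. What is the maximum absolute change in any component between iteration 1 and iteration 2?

Iteration 1:
  α = (-10 - (-1)·0.0000 - (-1)·0.0000) / (4) = -2.5000
  β = (1 - (1)·-2.0000 - (-2)·0.0000) / (5) = 0.6000
  γ = (10 - (-1)·-2.0000 - (-3)·0.0000) / (8) = 1.0000
Iteration 2:
  α = (-10 - (-1)·0.6000 - (-1)·1.0000) / (4) = -2.1000
  β = (1 - (1)·-2.5000 - (-2)·1.0000) / (5) = 1.1000
  γ = (10 - (-1)·-2.5000 - (-3)·0.6000) / (8) = 1.1625
Change: (0.4000, 0.5000, 0.1625) → max |·| = 0.5000

0.5000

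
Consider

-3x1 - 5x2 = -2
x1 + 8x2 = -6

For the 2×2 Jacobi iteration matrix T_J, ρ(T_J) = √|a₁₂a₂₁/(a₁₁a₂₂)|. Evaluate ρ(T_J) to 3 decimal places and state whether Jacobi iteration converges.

0.456

a₁₂a₂₁/(a₁₁a₂₂) = (-5)·(1) / ((-3)·(8)) = 0.208333
ρ = √|0.208333| = √0.208333 = 0.456
ρ < 1, so Jacobi converges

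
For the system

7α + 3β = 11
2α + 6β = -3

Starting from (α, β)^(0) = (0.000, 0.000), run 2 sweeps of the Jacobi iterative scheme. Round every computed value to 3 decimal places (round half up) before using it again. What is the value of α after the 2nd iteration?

1.786

Iteration 1:
  α = (11 - (3)·0.000) / (7) = 1.571
  β = (-3 - (2)·0.000) / (6) = -0.500
Iteration 2:
  α = (11 - (3)·-0.500) / (7) = 1.786
  β = (-3 - (2)·1.571) / (6) = -1.024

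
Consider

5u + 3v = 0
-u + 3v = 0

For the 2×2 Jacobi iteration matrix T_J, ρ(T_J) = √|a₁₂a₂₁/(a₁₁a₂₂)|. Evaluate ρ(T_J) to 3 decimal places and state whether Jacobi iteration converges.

a₁₂a₂₁/(a₁₁a₂₂) = (3)·(-1) / ((5)·(3)) = -0.200000
ρ = √|-0.200000| = √0.200000 = 0.447
ρ < 1, so Jacobi converges

0.447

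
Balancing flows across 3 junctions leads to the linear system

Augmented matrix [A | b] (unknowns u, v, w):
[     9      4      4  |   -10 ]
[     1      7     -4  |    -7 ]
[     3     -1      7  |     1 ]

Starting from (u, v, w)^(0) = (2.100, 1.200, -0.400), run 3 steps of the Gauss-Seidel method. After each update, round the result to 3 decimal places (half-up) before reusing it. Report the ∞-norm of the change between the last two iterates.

Iteration 1:
  u = (-10 - (4)·1.200 - (4)·-0.400) / (9) = -1.467
  v = (-7 - (1)·-1.467 - (-4)·-0.400) / (7) = -1.019
  w = (1 - (3)·-1.467 - (-1)·-1.019) / (7) = 0.626
Iteration 2:
  u = (-10 - (4)·-1.019 - (4)·0.626) / (9) = -0.936
  v = (-7 - (1)·-0.936 - (-4)·0.626) / (7) = -0.509
  w = (1 - (3)·-0.936 - (-1)·-0.509) / (7) = 0.471
Iteration 3:
  u = (-10 - (4)·-0.509 - (4)·0.471) / (9) = -1.094
  v = (-7 - (1)·-1.094 - (-4)·0.471) / (7) = -0.575
  w = (1 - (3)·-1.094 - (-1)·-0.575) / (7) = 0.530
Change: (-0.158, -0.066, 0.059) → max |·| = 0.158

0.158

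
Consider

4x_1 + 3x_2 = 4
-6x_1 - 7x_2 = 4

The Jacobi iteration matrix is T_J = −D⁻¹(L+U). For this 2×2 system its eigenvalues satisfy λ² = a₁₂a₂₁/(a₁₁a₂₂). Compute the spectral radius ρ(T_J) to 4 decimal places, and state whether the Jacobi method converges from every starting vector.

0.8018

a₁₂a₂₁/(a₁₁a₂₂) = (3)·(-6) / ((4)·(-7)) = 0.642857
ρ = √|0.642857| = √0.642857 = 0.8018
ρ < 1, so Jacobi converges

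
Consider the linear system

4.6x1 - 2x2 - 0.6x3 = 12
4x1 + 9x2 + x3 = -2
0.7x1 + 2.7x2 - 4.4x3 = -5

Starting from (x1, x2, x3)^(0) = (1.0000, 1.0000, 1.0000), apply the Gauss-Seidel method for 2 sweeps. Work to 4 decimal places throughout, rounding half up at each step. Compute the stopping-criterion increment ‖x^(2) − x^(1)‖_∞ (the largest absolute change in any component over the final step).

1.2490

Iteration 1:
  x1 = (12 - (-2)·1.0000 - (-0.6)·1.0000) / (4.6) = 3.1739
  x2 = (-2 - (4)·3.1739 - (1)·1.0000) / (9) = -1.7440
  x3 = (-5 - (0.7)·3.1739 - (2.7)·-1.7440) / (-4.4) = 0.5711
Iteration 2:
  x1 = (12 - (-2)·-1.7440 - (-0.6)·0.5711) / (4.6) = 1.9249
  x2 = (-2 - (4)·1.9249 - (1)·0.5711) / (9) = -1.1412
  x3 = (-5 - (0.7)·1.9249 - (2.7)·-1.1412) / (-4.4) = 0.7423
Change: (-1.2490, 0.6028, 0.1712) → max |·| = 1.2490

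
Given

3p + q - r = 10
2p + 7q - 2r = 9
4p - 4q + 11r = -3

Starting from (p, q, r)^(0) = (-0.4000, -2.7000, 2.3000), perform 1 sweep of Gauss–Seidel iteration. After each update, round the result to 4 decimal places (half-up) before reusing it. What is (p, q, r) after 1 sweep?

Iteration 1:
  p = (10 - (1)·-2.7000 - (-1)·2.3000) / (3) = 5.0000
  q = (9 - (2)·5.0000 - (-2)·2.3000) / (7) = 0.5143
  r = (-3 - (4)·5.0000 - (-4)·0.5143) / (11) = -1.9039

(5.0000, 0.5143, -1.9039)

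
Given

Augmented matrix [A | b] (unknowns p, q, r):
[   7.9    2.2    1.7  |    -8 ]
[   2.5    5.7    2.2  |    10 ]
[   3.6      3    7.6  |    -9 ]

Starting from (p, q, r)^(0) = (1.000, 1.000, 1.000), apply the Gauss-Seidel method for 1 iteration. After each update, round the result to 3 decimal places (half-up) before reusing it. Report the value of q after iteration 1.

2.029

Iteration 1:
  p = (-8 - (2.2)·1.000 - (1.7)·1.000) / (7.9) = -1.506
  q = (10 - (2.5)·-1.506 - (2.2)·1.000) / (5.7) = 2.029
  r = (-9 - (3.6)·-1.506 - (3)·2.029) / (7.6) = -1.272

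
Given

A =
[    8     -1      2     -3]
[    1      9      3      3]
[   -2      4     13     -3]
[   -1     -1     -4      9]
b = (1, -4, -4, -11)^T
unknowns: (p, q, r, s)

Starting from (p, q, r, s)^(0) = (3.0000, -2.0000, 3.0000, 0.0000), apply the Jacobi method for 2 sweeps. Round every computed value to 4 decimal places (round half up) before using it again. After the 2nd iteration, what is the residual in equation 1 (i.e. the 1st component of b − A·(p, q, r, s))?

-1.8654

Iteration 1:
  p = (1 - (-1)·-2.0000 - (2)·3.0000 - (-3)·0.0000) / (8) = -0.8750
  q = (-4 - (1)·3.0000 - (3)·3.0000 - (3)·0.0000) / (9) = -1.7778
  r = (-4 - (-2)·3.0000 - (4)·-2.0000 - (-3)·0.0000) / (13) = 0.7692
  s = (-11 - (-1)·3.0000 - (-1)·-2.0000 - (-4)·3.0000) / (9) = 0.2222
Iteration 2:
  p = (1 - (-1)·-1.7778 - (2)·0.7692 - (-3)·0.2222) / (8) = -0.2062
  q = (-4 - (1)·-0.8750 - (3)·0.7692 - (3)·0.2222) / (9) = -0.6777
  r = (-4 - (-2)·-0.8750 - (4)·-1.7778 - (-3)·0.2222) / (13) = 0.1560
  s = (-11 - (-1)·-0.8750 - (-1)·-1.7778 - (-4)·0.7692) / (9) = -1.1751
Residual b − A·x = (-1.8654, 5.3628, -7.2549, -0.6840)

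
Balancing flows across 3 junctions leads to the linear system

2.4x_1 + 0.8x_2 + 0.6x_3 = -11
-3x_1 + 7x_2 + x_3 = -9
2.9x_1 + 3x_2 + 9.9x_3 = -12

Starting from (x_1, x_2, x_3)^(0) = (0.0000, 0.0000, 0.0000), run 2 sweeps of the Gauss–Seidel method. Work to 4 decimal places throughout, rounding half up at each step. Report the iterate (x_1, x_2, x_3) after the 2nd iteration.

Iteration 1:
  x_1 = (-11 - (0.8)·0.0000 - (0.6)·0.0000) / (2.4) = -4.5833
  x_2 = (-9 - (-3)·-4.5833 - (1)·0.0000) / (7) = -3.2500
  x_3 = (-12 - (2.9)·-4.5833 - (3)·-3.2500) / (9.9) = 1.1153
Iteration 2:
  x_1 = (-11 - (0.8)·-3.2500 - (0.6)·1.1153) / (2.4) = -3.7788
  x_2 = (-9 - (-3)·-3.7788 - (1)·1.1153) / (7) = -3.0645
  x_3 = (-12 - (2.9)·-3.7788 - (3)·-3.0645) / (9.9) = 0.8234

(-3.7788, -3.0645, 0.8234)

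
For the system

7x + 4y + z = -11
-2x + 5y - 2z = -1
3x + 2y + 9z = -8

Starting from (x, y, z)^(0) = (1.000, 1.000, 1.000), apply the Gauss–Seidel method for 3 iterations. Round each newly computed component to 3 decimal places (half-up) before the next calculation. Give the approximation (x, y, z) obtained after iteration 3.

(-1.147, -0.800, -0.329)

Iteration 1:
  x = (-11 - (4)·1.000 - (1)·1.000) / (7) = -2.286
  y = (-1 - (-2)·-2.286 - (-2)·1.000) / (5) = -0.714
  z = (-8 - (3)·-2.286 - (2)·-0.714) / (9) = 0.032
Iteration 2:
  x = (-11 - (4)·-0.714 - (1)·0.032) / (7) = -1.168
  y = (-1 - (-2)·-1.168 - (-2)·0.032) / (5) = -0.654
  z = (-8 - (3)·-1.168 - (2)·-0.654) / (9) = -0.354
Iteration 3:
  x = (-11 - (4)·-0.654 - (1)·-0.354) / (7) = -1.147
  y = (-1 - (-2)·-1.147 - (-2)·-0.354) / (5) = -0.800
  z = (-8 - (3)·-1.147 - (2)·-0.800) / (9) = -0.329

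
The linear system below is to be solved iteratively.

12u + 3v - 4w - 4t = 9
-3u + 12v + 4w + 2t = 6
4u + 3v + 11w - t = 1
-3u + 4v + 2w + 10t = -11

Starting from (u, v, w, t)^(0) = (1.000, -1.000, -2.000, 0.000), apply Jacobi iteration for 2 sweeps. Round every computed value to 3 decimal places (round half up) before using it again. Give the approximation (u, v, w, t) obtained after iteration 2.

Iteration 1:
  u = (9 - (3)·-1.000 - (-4)·-2.000 - (-4)·0.000) / (12) = 0.333
  v = (6 - (-3)·1.000 - (4)·-2.000 - (2)·0.000) / (12) = 1.417
  w = (1 - (4)·1.000 - (3)·-1.000 - (-1)·0.000) / (11) = 0.000
  t = (-11 - (-3)·1.000 - (4)·-1.000 - (2)·-2.000) / (10) = 0.000
Iteration 2:
  u = (9 - (3)·1.417 - (-4)·0.000 - (-4)·0.000) / (12) = 0.396
  v = (6 - (-3)·0.333 - (4)·0.000 - (2)·0.000) / (12) = 0.583
  w = (1 - (4)·0.333 - (3)·1.417 - (-1)·0.000) / (11) = -0.417
  t = (-11 - (-3)·0.333 - (4)·1.417 - (2)·0.000) / (10) = -1.567

(0.396, 0.583, -0.417, -1.567)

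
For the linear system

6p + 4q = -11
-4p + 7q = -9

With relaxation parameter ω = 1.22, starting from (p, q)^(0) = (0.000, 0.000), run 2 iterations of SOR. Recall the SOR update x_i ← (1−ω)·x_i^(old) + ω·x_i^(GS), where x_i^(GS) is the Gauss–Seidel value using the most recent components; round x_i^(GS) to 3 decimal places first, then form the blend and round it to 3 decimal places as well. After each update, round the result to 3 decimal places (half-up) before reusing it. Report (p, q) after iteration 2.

Iteration 1:
  p: GS value = (-11 - (4)·0.000) / (6) = -1.833;  p ← (1−ω)·0.000 + ω·-1.833 = -2.236
  q: GS value = (-9 - (-4)·-2.236) / (7) = -2.563;  q ← (1−ω)·0.000 + ω·-2.563 = -3.127
Iteration 2:
  p: GS value = (-11 - (4)·-3.127) / (6) = 0.251;  p ← (1−ω)·-2.236 + ω·0.251 = 0.798
  q: GS value = (-9 - (-4)·0.798) / (7) = -0.830;  q ← (1−ω)·-3.127 + ω·-0.830 = -0.325

(0.798, -0.325)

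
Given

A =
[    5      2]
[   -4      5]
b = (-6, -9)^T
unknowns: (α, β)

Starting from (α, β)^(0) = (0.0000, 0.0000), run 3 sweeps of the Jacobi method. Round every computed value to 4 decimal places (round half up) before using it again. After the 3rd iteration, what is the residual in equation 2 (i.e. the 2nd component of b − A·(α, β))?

1.5360

Iteration 1:
  α = (-6 - (2)·0.0000) / (5) = -1.2000
  β = (-9 - (-4)·0.0000) / (5) = -1.8000
Iteration 2:
  α = (-6 - (2)·-1.8000) / (5) = -0.4800
  β = (-9 - (-4)·-1.2000) / (5) = -2.7600
Iteration 3:
  α = (-6 - (2)·-2.7600) / (5) = -0.0960
  β = (-9 - (-4)·-0.4800) / (5) = -2.1840
Residual b − A·x = (-1.1520, 1.5360)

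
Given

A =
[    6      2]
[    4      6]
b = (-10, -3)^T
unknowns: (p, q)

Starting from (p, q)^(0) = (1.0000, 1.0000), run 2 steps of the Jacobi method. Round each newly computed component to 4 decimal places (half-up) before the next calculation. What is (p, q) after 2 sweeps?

Iteration 1:
  p = (-10 - (2)·1.0000) / (6) = -2.0000
  q = (-3 - (4)·1.0000) / (6) = -1.1667
Iteration 2:
  p = (-10 - (2)·-1.1667) / (6) = -1.2778
  q = (-3 - (4)·-2.0000) / (6) = 0.8333

(-1.2778, 0.8333)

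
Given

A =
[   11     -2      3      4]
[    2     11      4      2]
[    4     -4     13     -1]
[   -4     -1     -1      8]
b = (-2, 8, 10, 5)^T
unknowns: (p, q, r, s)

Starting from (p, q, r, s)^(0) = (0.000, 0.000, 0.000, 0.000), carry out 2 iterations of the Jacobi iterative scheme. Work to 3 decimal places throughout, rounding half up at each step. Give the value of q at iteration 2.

0.367

Iteration 1:
  p = (-2 - (-2)·0.000 - (3)·0.000 - (4)·0.000) / (11) = -0.182
  q = (8 - (2)·0.000 - (4)·0.000 - (2)·0.000) / (11) = 0.727
  r = (10 - (4)·0.000 - (-4)·0.000 - (-1)·0.000) / (13) = 0.769
  s = (5 - (-4)·0.000 - (-1)·0.000 - (-1)·0.000) / (8) = 0.625
Iteration 2:
  p = (-2 - (-2)·0.727 - (3)·0.769 - (4)·0.625) / (11) = -0.487
  q = (8 - (2)·-0.182 - (4)·0.769 - (2)·0.625) / (11) = 0.367
  r = (10 - (4)·-0.182 - (-4)·0.727 - (-1)·0.625) / (13) = 1.097
  s = (5 - (-4)·-0.182 - (-1)·0.727 - (-1)·0.769) / (8) = 0.721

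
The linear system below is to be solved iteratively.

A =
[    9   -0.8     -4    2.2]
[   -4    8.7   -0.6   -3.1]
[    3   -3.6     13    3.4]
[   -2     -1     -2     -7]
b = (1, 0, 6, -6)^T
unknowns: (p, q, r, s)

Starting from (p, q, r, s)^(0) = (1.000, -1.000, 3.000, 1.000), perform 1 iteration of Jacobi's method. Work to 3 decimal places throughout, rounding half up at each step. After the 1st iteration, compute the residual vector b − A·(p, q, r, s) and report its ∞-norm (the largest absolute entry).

Iteration 1:
  p = (1 - (-0.8)·-1.000 - (-4)·3.000 - (2.2)·1.000) / (9) = 1.111
  q = (0 - (-4)·1.000 - (-0.6)·3.000 - (-3.1)·1.000) / (8.7) = 1.023
  r = (6 - (3)·1.000 - (-3.6)·-1.000 - (3.4)·1.000) / (13) = -0.308
  s = (-6 - (-2)·1.000 - (-1)·-1.000 - (-2)·3.000) / (-7) = -0.143
Residual b − A·x = (-9.098, -5.084, 10.840, -4.372); ∞-norm = 10.840

10.840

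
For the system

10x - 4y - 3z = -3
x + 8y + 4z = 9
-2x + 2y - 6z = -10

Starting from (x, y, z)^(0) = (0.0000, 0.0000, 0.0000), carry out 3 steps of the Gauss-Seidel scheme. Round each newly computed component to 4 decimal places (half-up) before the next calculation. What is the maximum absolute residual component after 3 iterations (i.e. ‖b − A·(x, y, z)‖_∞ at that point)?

Iteration 1:
  x = (-3 - (-4)·0.0000 - (-3)·0.0000) / (10) = -0.3000
  y = (9 - (1)·-0.3000 - (4)·0.0000) / (8) = 1.1625
  z = (-10 - (-2)·-0.3000 - (2)·1.1625) / (-6) = 2.1542
Iteration 2:
  x = (-3 - (-4)·1.1625 - (-3)·2.1542) / (10) = 0.8113
  y = (9 - (1)·0.8113 - (4)·2.1542) / (8) = -0.0535
  z = (-10 - (-2)·0.8113 - (2)·-0.0535) / (-6) = 1.3784
Iteration 3:
  x = (-3 - (-4)·-0.0535 - (-3)·1.3784) / (10) = 0.0921
  y = (9 - (1)·0.0921 - (4)·1.3784) / (8) = 0.4243
  z = (-10 - (-2)·0.0921 - (2)·0.4243) / (-6) = 1.7774
Residual b − A·x = (3.1084, -1.5961, 0.0000); ∞-norm = 3.1084

3.1084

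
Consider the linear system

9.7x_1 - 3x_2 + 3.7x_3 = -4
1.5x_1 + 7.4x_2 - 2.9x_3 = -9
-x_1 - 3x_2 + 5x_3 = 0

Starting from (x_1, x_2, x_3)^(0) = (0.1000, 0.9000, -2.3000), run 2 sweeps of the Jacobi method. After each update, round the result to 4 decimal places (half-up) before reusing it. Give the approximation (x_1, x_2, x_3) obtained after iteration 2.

Iteration 1:
  x_1 = (-4 - (-3)·0.9000 - (3.7)·-2.3000) / (9.7) = 0.7433
  x_2 = (-9 - (1.5)·0.1000 - (-2.9)·-2.3000) / (7.4) = -2.1378
  x_3 = (0 - (-1)·0.1000 - (-3)·0.9000) / (5) = 0.5600
Iteration 2:
  x_1 = (-4 - (-3)·-2.1378 - (3.7)·0.5600) / (9.7) = -1.2872
  x_2 = (-9 - (1.5)·0.7433 - (-2.9)·0.5600) / (7.4) = -1.1474
  x_3 = (0 - (-1)·0.7433 - (-3)·-2.1378) / (5) = -1.1340

(-1.2872, -1.1474, -1.1340)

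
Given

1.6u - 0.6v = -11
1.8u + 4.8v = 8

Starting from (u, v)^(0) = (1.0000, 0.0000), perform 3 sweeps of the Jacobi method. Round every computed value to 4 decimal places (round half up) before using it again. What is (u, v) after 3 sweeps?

Iteration 1:
  u = (-11 - (-0.6)·0.0000) / (1.6) = -6.8750
  v = (8 - (1.8)·1.0000) / (4.8) = 1.2917
Iteration 2:
  u = (-11 - (-0.6)·1.2917) / (1.6) = -6.3906
  v = (8 - (1.8)·-6.8750) / (4.8) = 4.2448
Iteration 3:
  u = (-11 - (-0.6)·4.2448) / (1.6) = -5.2832
  v = (8 - (1.8)·-6.3906) / (4.8) = 4.0631

(-5.2832, 4.0631)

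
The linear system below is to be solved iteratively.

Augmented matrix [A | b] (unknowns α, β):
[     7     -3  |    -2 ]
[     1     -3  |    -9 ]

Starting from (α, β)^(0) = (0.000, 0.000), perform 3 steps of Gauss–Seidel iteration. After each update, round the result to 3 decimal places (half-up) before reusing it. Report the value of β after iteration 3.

Iteration 1:
  α = (-2 - (-3)·0.000) / (7) = -0.286
  β = (-9 - (1)·-0.286) / (-3) = 2.905
Iteration 2:
  α = (-2 - (-3)·2.905) / (7) = 0.959
  β = (-9 - (1)·0.959) / (-3) = 3.320
Iteration 3:
  α = (-2 - (-3)·3.320) / (7) = 1.137
  β = (-9 - (1)·1.137) / (-3) = 3.379

3.379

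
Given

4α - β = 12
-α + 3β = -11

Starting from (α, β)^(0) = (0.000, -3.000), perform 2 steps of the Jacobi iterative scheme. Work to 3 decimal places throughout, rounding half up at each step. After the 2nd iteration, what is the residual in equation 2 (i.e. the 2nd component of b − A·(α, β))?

-0.166

Iteration 1:
  α = (12 - (-1)·-3.000) / (4) = 2.250
  β = (-11 - (-1)·0.000) / (3) = -3.667
Iteration 2:
  α = (12 - (-1)·-3.667) / (4) = 2.083
  β = (-11 - (-1)·2.250) / (3) = -2.917
Residual b − A·x = (0.751, -0.166)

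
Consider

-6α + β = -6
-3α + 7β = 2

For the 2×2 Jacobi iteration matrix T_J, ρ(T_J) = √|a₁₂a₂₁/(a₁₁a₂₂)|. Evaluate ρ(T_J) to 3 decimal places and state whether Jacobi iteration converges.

0.267

a₁₂a₂₁/(a₁₁a₂₂) = (1)·(-3) / ((-6)·(7)) = 0.071429
ρ = √|0.071429| = √0.071429 = 0.267
ρ < 1, so Jacobi converges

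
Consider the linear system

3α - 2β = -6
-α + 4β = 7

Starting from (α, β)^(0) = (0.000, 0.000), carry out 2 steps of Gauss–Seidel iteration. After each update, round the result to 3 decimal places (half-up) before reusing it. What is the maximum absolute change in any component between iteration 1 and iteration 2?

0.833

Iteration 1:
  α = (-6 - (-2)·0.000) / (3) = -2.000
  β = (7 - (-1)·-2.000) / (4) = 1.250
Iteration 2:
  α = (-6 - (-2)·1.250) / (3) = -1.167
  β = (7 - (-1)·-1.167) / (4) = 1.458
Change: (0.833, 0.208) → max |·| = 0.833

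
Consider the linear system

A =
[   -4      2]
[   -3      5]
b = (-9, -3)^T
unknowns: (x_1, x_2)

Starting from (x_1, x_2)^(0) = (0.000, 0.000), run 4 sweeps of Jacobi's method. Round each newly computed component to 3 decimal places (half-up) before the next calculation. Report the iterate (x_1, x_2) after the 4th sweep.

(2.535, 0.975)

Iteration 1:
  x_1 = (-9 - (2)·0.000) / (-4) = 2.250
  x_2 = (-3 - (-3)·0.000) / (5) = -0.600
Iteration 2:
  x_1 = (-9 - (2)·-0.600) / (-4) = 1.950
  x_2 = (-3 - (-3)·2.250) / (5) = 0.750
Iteration 3:
  x_1 = (-9 - (2)·0.750) / (-4) = 2.625
  x_2 = (-3 - (-3)·1.950) / (5) = 0.570
Iteration 4:
  x_1 = (-9 - (2)·0.570) / (-4) = 2.535
  x_2 = (-3 - (-3)·2.625) / (5) = 0.975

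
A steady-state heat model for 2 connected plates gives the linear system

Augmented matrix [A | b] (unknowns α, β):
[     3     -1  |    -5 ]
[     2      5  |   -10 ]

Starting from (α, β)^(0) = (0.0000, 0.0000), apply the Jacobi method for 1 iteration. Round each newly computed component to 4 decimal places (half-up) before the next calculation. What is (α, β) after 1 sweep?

(-1.6667, -2.0000)

Iteration 1:
  α = (-5 - (-1)·0.0000) / (3) = -1.6667
  β = (-10 - (2)·0.0000) / (5) = -2.0000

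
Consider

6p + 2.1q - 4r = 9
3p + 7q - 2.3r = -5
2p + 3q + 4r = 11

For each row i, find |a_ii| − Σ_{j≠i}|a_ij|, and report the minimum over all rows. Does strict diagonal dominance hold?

-1

row 1: |6| − (2.1+4) = -0.1
row 2: |7| − (3+2.3) = 1.7
row 3: |4| − (2+3) = -1
minimum over rows = -1 → not strictly diagonally dominant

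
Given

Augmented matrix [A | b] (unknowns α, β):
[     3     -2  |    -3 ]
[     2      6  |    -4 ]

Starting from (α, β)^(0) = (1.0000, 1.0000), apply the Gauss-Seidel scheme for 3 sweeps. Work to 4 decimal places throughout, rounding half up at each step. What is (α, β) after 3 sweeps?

(-1.1399, -0.2867)

Iteration 1:
  α = (-3 - (-2)·1.0000) / (3) = -0.3333
  β = (-4 - (2)·-0.3333) / (6) = -0.5556
Iteration 2:
  α = (-3 - (-2)·-0.5556) / (3) = -1.3704
  β = (-4 - (2)·-1.3704) / (6) = -0.2099
Iteration 3:
  α = (-3 - (-2)·-0.2099) / (3) = -1.1399
  β = (-4 - (2)·-1.1399) / (6) = -0.2867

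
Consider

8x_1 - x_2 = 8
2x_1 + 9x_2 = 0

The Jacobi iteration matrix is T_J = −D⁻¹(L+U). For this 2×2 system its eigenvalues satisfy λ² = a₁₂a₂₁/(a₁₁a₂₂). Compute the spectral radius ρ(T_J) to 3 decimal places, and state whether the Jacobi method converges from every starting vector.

0.167

a₁₂a₂₁/(a₁₁a₂₂) = (-1)·(2) / ((8)·(9)) = -0.027778
ρ = √|-0.027778| = √0.027778 = 0.167
ρ < 1, so Jacobi converges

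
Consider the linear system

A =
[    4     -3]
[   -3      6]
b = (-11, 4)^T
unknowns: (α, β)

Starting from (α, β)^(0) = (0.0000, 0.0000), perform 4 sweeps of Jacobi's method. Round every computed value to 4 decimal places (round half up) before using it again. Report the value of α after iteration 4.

Iteration 1:
  α = (-11 - (-3)·0.0000) / (4) = -2.7500
  β = (4 - (-3)·0.0000) / (6) = 0.6667
Iteration 2:
  α = (-11 - (-3)·0.6667) / (4) = -2.2500
  β = (4 - (-3)·-2.7500) / (6) = -0.7083
Iteration 3:
  α = (-11 - (-3)·-0.7083) / (4) = -3.2812
  β = (4 - (-3)·-2.2500) / (6) = -0.4583
Iteration 4:
  α = (-11 - (-3)·-0.4583) / (4) = -3.0937
  β = (4 - (-3)·-3.2812) / (6) = -0.9739

-3.0937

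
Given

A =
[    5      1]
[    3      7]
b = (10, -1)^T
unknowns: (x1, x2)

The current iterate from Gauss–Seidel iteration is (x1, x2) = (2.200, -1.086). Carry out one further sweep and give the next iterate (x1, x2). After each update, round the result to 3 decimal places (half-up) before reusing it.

One sweep:
  x1 = (10 - (1)·-1.086) / (5) = 2.217
  x2 = (-1 - (3)·2.217) / (7) = -1.093

(2.217, -1.093)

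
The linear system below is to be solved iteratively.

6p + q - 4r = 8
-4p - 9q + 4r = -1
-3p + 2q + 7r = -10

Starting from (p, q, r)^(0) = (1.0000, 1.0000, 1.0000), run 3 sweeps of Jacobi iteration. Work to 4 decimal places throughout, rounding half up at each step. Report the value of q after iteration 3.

Iteration 1:
  p = (8 - (1)·1.0000 - (-4)·1.0000) / (6) = 1.8333
  q = (-1 - (-4)·1.0000 - (4)·1.0000) / (-9) = 0.1111
  r = (-10 - (-3)·1.0000 - (2)·1.0000) / (7) = -1.2857
Iteration 2:
  p = (8 - (1)·0.1111 - (-4)·-1.2857) / (6) = 0.4577
  q = (-1 - (-4)·1.8333 - (4)·-1.2857) / (-9) = -1.2751
  r = (-10 - (-3)·1.8333 - (2)·0.1111) / (7) = -0.6746
Iteration 3:
  p = (8 - (1)·-1.2751 - (-4)·-0.6746) / (6) = 1.0961
  q = (-1 - (-4)·0.4577 - (4)·-0.6746) / (-9) = -0.3921
  r = (-10 - (-3)·0.4577 - (2)·-1.2751) / (7) = -0.8681

-0.3921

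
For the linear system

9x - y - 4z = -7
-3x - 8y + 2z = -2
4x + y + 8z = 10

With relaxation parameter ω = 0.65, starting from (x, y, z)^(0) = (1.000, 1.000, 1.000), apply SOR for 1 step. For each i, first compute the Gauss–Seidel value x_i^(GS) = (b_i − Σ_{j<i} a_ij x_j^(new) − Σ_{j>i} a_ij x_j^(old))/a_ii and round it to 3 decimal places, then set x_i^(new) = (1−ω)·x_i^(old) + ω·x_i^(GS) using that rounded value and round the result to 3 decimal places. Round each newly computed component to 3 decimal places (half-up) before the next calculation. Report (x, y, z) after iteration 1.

(0.206, 0.625, 1.045)

Iteration 1:
  x: GS value = (-7 - (-1)·1.000 - (-4)·1.000) / (9) = -0.222;  x ← (1−ω)·1.000 + ω·-0.222 = 0.206
  y: GS value = (-2 - (-3)·0.206 - (2)·1.000) / (-8) = 0.423;  y ← (1−ω)·1.000 + ω·0.423 = 0.625
  z: GS value = (10 - (4)·0.206 - (1)·0.625) / (8) = 1.069;  z ← (1−ω)·1.000 + ω·1.069 = 1.045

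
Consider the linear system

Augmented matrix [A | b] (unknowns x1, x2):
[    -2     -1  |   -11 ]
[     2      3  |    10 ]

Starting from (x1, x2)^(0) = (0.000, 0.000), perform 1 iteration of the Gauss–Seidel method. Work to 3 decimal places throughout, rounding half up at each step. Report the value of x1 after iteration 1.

Iteration 1:
  x1 = (-11 - (-1)·0.000) / (-2) = 5.500
  x2 = (10 - (2)·5.500) / (3) = -0.333

5.500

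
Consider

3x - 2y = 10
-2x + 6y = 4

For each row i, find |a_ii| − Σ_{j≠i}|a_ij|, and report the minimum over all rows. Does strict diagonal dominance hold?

row 1: |3| − (2) = 1
row 2: |6| − (2) = 4
minimum over rows = 1 → strictly diagonally dominant (convergence guaranteed)

1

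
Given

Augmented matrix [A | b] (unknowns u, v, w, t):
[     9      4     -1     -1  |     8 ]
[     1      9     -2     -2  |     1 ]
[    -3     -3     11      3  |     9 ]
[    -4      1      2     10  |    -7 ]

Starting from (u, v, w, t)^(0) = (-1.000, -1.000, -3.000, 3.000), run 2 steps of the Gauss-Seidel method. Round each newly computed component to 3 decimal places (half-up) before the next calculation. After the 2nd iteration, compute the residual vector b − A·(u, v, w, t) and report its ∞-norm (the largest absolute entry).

0.992

Iteration 1:
  u = (8 - (4)·-1.000 - (-1)·-3.000 - (-1)·3.000) / (9) = 1.333
  v = (1 - (1)·1.333 - (-2)·-3.000 - (-2)·3.000) / (9) = -0.037
  w = (9 - (-3)·1.333 - (-3)·-0.037 - (3)·3.000) / (11) = 0.353
  t = (-7 - (-4)·1.333 - (1)·-0.037 - (2)·0.353) / (10) = -0.234
Iteration 2:
  u = (8 - (4)·-0.037 - (-1)·0.353 - (-1)·-0.234) / (9) = 0.919
  v = (1 - (1)·0.919 - (-2)·0.353 - (-2)·-0.234) / (9) = 0.035
  w = (9 - (-3)·0.919 - (-3)·0.035 - (3)·-0.234) / (11) = 1.142
  t = (-7 - (-4)·0.919 - (1)·0.035 - (2)·1.142) / (10) = -0.564
Residual b − A·x = (0.167, 0.922, 0.992, -0.003); ∞-norm = 0.992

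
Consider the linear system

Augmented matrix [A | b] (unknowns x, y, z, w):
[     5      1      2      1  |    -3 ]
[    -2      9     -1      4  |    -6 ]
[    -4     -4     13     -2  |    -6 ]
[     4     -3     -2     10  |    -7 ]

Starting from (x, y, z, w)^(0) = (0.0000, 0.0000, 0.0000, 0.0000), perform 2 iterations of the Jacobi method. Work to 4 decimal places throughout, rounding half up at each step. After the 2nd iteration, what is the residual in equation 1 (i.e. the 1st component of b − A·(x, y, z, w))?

Iteration 1:
  x = (-3 - (1)·0.0000 - (2)·0.0000 - (1)·0.0000) / (5) = -0.6000
  y = (-6 - (-2)·0.0000 - (-1)·0.0000 - (4)·0.0000) / (9) = -0.6667
  z = (-6 - (-4)·0.0000 - (-4)·0.0000 - (-2)·0.0000) / (13) = -0.4615
  w = (-7 - (4)·0.0000 - (-3)·0.0000 - (-2)·0.0000) / (10) = -0.7000
Iteration 2:
  x = (-3 - (1)·-0.6667 - (2)·-0.4615 - (1)·-0.7000) / (5) = -0.1421
  y = (-6 - (-2)·-0.6000 - (-1)·-0.4615 - (4)·-0.7000) / (9) = -0.5402
  z = (-6 - (-4)·-0.6000 - (-4)·-0.6667 - (-2)·-0.7000) / (13) = -0.9590
  w = (-7 - (4)·-0.6000 - (-3)·-0.6667 - (-2)·-0.4615) / (10) = -0.7523
Residual b − A·x = (0.9210, 0.6278, 2.2332, -2.4472)

0.9210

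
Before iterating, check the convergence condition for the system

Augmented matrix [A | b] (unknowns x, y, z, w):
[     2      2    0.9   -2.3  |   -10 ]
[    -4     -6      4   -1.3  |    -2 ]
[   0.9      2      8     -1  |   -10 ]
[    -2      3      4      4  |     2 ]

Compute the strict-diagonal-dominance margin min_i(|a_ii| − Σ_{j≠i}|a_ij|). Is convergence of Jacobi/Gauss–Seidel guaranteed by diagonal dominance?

row 1: |2| − (2+0.9+2.3) = -3.2
row 2: |-6| − (4+4+1.3) = -3.3
row 3: |8| − (0.9+2+1) = 4.1
row 4: |4| − (2+3+4) = -5
minimum over rows = -5 → not strictly diagonally dominant

-5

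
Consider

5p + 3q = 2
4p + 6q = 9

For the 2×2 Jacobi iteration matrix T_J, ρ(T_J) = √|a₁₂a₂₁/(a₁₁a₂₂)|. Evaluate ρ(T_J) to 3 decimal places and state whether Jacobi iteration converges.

a₁₂a₂₁/(a₁₁a₂₂) = (3)·(4) / ((5)·(6)) = 0.400000
ρ = √|0.400000| = √0.400000 = 0.632
ρ < 1, so Jacobi converges

0.632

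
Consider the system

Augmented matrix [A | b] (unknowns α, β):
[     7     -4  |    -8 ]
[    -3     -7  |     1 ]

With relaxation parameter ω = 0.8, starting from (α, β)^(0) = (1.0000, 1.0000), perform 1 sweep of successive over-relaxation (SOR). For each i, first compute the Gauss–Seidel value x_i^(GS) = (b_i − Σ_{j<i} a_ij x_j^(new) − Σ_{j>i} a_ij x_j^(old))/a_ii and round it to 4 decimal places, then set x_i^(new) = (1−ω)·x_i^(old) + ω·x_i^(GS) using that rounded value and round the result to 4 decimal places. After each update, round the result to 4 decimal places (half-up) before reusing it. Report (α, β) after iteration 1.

(-0.2571, 0.1738)

Iteration 1:
  α: GS value = (-8 - (-4)·1.0000) / (7) = -0.5714;  α ← (1−ω)·1.0000 + ω·-0.5714 = -0.2571
  β: GS value = (1 - (-3)·-0.2571) / (-7) = -0.0327;  β ← (1−ω)·1.0000 + ω·-0.0327 = 0.1738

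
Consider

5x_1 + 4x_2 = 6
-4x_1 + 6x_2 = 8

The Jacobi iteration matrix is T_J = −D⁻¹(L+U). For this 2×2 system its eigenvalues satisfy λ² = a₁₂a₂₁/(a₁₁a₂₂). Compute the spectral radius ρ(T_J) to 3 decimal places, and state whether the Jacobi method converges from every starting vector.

a₁₂a₂₁/(a₁₁a₂₂) = (4)·(-4) / ((5)·(6)) = -0.533333
ρ = √|-0.533333| = √0.533333 = 0.730
ρ < 1, so Jacobi converges

0.730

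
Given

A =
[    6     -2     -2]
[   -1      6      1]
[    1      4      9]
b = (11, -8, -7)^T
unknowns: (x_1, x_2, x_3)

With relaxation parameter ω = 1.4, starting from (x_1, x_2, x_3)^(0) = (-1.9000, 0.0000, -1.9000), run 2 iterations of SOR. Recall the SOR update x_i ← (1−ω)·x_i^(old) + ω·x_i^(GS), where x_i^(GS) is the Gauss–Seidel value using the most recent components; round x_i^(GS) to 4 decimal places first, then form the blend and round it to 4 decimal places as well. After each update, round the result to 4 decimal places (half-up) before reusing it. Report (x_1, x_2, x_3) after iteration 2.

(1.1096, -1.2249, -0.4286)

Iteration 1:
  x_1: GS value = (11 - (-2)·0.0000 - (-2)·-1.9000) / (6) = 1.2000;  x_1 ← (1−ω)·-1.9000 + ω·1.2000 = 2.4400
  x_2: GS value = (-8 - (-1)·2.4400 - (1)·-1.9000) / (6) = -0.6100;  x_2 ← (1−ω)·0.0000 + ω·-0.6100 = -0.8540
  x_3: GS value = (-7 - (1)·2.4400 - (4)·-0.8540) / (9) = -0.6693;  x_3 ← (1−ω)·-1.9000 + ω·-0.6693 = -0.1770
Iteration 2:
  x_1: GS value = (11 - (-2)·-0.8540 - (-2)·-0.1770) / (6) = 1.4897;  x_1 ← (1−ω)·2.4400 + ω·1.4897 = 1.1096
  x_2: GS value = (-8 - (-1)·1.1096 - (1)·-0.1770) / (6) = -1.1189;  x_2 ← (1−ω)·-0.8540 + ω·-1.1189 = -1.2249
  x_3: GS value = (-7 - (1)·1.1096 - (4)·-1.2249) / (9) = -0.3567;  x_3 ← (1−ω)·-0.1770 + ω·-0.3567 = -0.4286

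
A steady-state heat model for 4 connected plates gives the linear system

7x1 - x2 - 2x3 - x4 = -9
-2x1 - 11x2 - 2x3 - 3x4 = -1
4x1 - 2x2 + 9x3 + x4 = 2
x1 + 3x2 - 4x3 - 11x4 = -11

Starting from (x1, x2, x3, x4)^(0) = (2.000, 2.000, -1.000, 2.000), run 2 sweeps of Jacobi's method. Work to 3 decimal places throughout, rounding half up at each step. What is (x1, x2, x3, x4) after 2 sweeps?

Iteration 1:
  x1 = (-9 - (-1)·2.000 - (-2)·-1.000 - (-1)·2.000) / (7) = -1.000
  x2 = (-1 - (-2)·2.000 - (-2)·-1.000 - (-3)·2.000) / (-11) = -0.636
  x3 = (2 - (4)·2.000 - (-2)·2.000 - (1)·2.000) / (9) = -0.444
  x4 = (-11 - (1)·2.000 - (3)·2.000 - (-4)·-1.000) / (-11) = 2.091
Iteration 2:
  x1 = (-9 - (-1)·-0.636 - (-2)·-0.444 - (-1)·2.091) / (7) = -1.205
  x2 = (-1 - (-2)·-1.000 - (-2)·-0.444 - (-3)·2.091) / (-11) = -0.217
  x3 = (2 - (4)·-1.000 - (-2)·-0.636 - (1)·2.091) / (9) = 0.293
  x4 = (-11 - (1)·-1.000 - (3)·-0.636 - (-4)·-0.444) / (-11) = 0.897

(-1.205, -0.217, 0.293, 0.897)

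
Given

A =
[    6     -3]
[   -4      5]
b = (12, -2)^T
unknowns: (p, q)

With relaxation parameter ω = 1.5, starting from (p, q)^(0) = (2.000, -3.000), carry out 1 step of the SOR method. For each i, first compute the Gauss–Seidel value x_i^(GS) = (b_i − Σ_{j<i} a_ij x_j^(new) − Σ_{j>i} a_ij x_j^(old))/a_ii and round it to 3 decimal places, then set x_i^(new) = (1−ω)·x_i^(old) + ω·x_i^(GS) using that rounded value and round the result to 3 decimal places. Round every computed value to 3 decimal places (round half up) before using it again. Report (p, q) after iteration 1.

Iteration 1:
  p: GS value = (12 - (-3)·-3.000) / (6) = 0.500;  p ← (1−ω)·2.000 + ω·0.500 = -0.250
  q: GS value = (-2 - (-4)·-0.250) / (5) = -0.600;  q ← (1−ω)·-3.000 + ω·-0.600 = 0.600

(-0.250, 0.600)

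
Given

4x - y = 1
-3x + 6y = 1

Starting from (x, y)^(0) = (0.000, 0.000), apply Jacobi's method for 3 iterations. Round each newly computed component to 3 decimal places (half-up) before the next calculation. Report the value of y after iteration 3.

Iteration 1:
  x = (1 - (-1)·0.000) / (4) = 0.250
  y = (1 - (-3)·0.000) / (6) = 0.167
Iteration 2:
  x = (1 - (-1)·0.167) / (4) = 0.292
  y = (1 - (-3)·0.250) / (6) = 0.292
Iteration 3:
  x = (1 - (-1)·0.292) / (4) = 0.323
  y = (1 - (-3)·0.292) / (6) = 0.313

0.313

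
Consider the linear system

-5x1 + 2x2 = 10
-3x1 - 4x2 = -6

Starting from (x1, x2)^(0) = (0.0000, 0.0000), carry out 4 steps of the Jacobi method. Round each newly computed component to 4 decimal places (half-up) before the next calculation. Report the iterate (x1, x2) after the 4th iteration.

(-0.9800, 2.1000)

Iteration 1:
  x1 = (10 - (2)·0.0000) / (-5) = -2.0000
  x2 = (-6 - (-3)·0.0000) / (-4) = 1.5000
Iteration 2:
  x1 = (10 - (2)·1.5000) / (-5) = -1.4000
  x2 = (-6 - (-3)·-2.0000) / (-4) = 3.0000
Iteration 3:
  x1 = (10 - (2)·3.0000) / (-5) = -0.8000
  x2 = (-6 - (-3)·-1.4000) / (-4) = 2.5500
Iteration 4:
  x1 = (10 - (2)·2.5500) / (-5) = -0.9800
  x2 = (-6 - (-3)·-0.8000) / (-4) = 2.1000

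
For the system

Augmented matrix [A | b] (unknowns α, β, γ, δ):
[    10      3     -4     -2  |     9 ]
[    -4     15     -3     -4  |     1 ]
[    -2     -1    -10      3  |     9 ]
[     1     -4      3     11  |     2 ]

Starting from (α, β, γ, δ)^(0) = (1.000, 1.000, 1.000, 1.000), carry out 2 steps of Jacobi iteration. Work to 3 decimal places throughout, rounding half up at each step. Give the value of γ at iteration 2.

Iteration 1:
  α = (9 - (3)·1.000 - (-4)·1.000 - (-2)·1.000) / (10) = 1.200
  β = (1 - (-4)·1.000 - (-3)·1.000 - (-4)·1.000) / (15) = 0.800
  γ = (9 - (-2)·1.000 - (-1)·1.000 - (3)·1.000) / (-10) = -0.900
  δ = (2 - (1)·1.000 - (-4)·1.000 - (3)·1.000) / (11) = 0.182
Iteration 2:
  α = (9 - (3)·0.800 - (-4)·-0.900 - (-2)·0.182) / (10) = 0.336
  β = (1 - (-4)·1.200 - (-3)·-0.900 - (-4)·0.182) / (15) = 0.255
  γ = (9 - (-2)·1.200 - (-1)·0.800 - (3)·0.182) / (-10) = -1.165
  δ = (2 - (1)·1.200 - (-4)·0.800 - (3)·-0.900) / (11) = 0.609

-1.165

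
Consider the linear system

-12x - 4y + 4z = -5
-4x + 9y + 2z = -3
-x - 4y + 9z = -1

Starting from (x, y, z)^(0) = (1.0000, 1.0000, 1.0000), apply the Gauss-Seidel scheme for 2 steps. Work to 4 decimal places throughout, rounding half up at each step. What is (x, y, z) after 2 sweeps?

Iteration 1:
  x = (-5 - (-4)·1.0000 - (4)·1.0000) / (-12) = 0.4167
  y = (-3 - (-4)·0.4167 - (2)·1.0000) / (9) = -0.3704
  z = (-1 - (-1)·0.4167 - (-4)·-0.3704) / (9) = -0.2294
Iteration 2:
  x = (-5 - (-4)·-0.3704 - (4)·-0.2294) / (-12) = 0.4637
  y = (-3 - (-4)·0.4637 - (2)·-0.2294) / (9) = -0.0763
  z = (-1 - (-1)·0.4637 - (-4)·-0.0763) / (9) = -0.0935

(0.4637, -0.0763, -0.0935)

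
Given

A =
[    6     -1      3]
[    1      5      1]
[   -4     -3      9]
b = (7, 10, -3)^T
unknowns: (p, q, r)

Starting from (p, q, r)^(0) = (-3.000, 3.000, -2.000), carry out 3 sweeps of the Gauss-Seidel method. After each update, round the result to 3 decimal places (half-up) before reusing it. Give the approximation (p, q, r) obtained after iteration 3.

(1.169, 1.663, 0.741)

Iteration 1:
  p = (7 - (-1)·3.000 - (3)·-2.000) / (6) = 2.667
  q = (10 - (1)·2.667 - (1)·-2.000) / (5) = 1.867
  r = (-3 - (-4)·2.667 - (-3)·1.867) / (9) = 1.474
Iteration 2:
  p = (7 - (-1)·1.867 - (3)·1.474) / (6) = 0.741
  q = (10 - (1)·0.741 - (1)·1.474) / (5) = 1.557
  r = (-3 - (-4)·0.741 - (-3)·1.557) / (9) = 0.515
Iteration 3:
  p = (7 - (-1)·1.557 - (3)·0.515) / (6) = 1.169
  q = (10 - (1)·1.169 - (1)·0.515) / (5) = 1.663
  r = (-3 - (-4)·1.169 - (-3)·1.663) / (9) = 0.741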